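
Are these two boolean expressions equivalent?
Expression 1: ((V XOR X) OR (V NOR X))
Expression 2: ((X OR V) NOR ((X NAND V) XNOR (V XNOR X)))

No. Counterexample: with X=0, V=0, Expression 1 = 1 but Expression 2 = 0.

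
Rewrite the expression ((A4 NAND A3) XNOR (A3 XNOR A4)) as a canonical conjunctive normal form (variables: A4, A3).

(A4 OR NOT A3) AND (NOT A4 OR A3) AND (NOT A4 OR NOT A3)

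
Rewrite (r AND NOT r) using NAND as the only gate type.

((r NAND (r NAND r)) NAND (r NAND (r NAND r)))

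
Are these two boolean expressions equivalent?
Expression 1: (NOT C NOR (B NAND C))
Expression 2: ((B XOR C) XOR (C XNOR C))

No. Counterexample: with C=0, B=0, Expression 1 = 0 but Expression 2 = 1.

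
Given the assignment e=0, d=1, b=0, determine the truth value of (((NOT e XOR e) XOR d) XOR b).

Substituting: (((NOT 0 XOR 0) XOR 1) XOR 0)
= 0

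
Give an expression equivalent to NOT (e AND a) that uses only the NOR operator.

(((e NOR e) NOR (a NOR a)) NOR ((e NOR e) NOR (a NOR a)))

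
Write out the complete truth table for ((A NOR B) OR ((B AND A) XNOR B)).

A | B | Output
--------------
0 | 0 | 1
0 | 1 | 0
1 | 0 | 1
1 | 1 | 1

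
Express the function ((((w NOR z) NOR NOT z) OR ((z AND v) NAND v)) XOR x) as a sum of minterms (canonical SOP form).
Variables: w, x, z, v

Σm(0, 1, 2, 3, 8, 9, 10, 11) = (NOT w AND NOT x AND NOT z AND NOT v) OR (NOT w AND NOT x AND NOT z AND v) OR (NOT w AND NOT x AND z AND NOT v) OR (NOT w AND NOT x AND z AND v) OR (w AND NOT x AND NOT z AND NOT v) OR (w AND NOT x AND NOT z AND v) OR (w AND NOT x AND z AND NOT v) OR (w AND NOT x AND z AND v)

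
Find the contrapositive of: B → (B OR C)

Contrapositive: NOT (B OR C) → NOT B
Note: A statement and its contrapositive are logically equivalent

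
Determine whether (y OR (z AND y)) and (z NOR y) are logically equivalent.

No. Counterexample: with z=0, y=0, Expression 1 = 0 but Expression 2 = 1.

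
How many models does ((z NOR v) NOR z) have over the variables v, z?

Satisfying assignments: (1,0)
Count: 1 out of 4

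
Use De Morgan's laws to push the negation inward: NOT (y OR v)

NOT y AND NOT v
De Morgan's: NOT(OR of terms) = AND of negations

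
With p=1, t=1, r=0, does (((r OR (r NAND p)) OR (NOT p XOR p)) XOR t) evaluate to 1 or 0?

Substituting: (((0 OR (0 NAND 1)) OR (NOT 1 XOR 1)) XOR 1)
= 0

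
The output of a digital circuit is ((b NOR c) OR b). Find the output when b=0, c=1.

Substituting: ((0 NOR 1) OR 0)
= 0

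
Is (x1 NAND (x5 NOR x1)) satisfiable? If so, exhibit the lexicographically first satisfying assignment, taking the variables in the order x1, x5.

x1=0, x5=0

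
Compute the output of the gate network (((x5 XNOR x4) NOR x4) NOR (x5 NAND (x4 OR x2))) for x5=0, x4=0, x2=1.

Substituting: (((0 XNOR 0) NOR 0) NOR (0 NAND (0 OR 1)))
= 0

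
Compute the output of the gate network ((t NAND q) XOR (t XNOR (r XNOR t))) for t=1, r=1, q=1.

Substituting: ((1 NAND 1) XOR (1 XNOR (1 XNOR 1)))
= 1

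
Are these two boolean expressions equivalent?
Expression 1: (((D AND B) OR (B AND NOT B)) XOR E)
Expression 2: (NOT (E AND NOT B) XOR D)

No. Counterexample: with D=0, B=0, E=0, Expression 1 = 0 but Expression 2 = 1.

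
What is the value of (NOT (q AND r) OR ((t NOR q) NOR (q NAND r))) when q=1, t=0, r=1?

Substituting: (NOT (1 AND 1) OR ((0 NOR 1) NOR (1 NAND 1)))
= 1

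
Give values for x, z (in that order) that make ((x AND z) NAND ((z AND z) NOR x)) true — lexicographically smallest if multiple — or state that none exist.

x=0, z=0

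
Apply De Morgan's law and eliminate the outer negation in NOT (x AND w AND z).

NOT x OR NOT w OR NOT z
De Morgan's: NOT(AND of terms) = OR of negations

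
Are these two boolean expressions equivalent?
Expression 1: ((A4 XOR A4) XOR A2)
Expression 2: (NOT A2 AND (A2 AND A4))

No. Counterexample: with A2=1, A4=0, Expression 1 = 1 but Expression 2 = 0.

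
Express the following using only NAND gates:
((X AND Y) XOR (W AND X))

((((X NAND Y) NAND (X NAND Y)) NAND (((X NAND Y) NAND (X NAND Y)) NAND ((W NAND X) NAND (W NAND X)))) NAND (((W NAND X) NAND (W NAND X)) NAND (((X NAND Y) NAND (X NAND Y)) NAND ((W NAND X) NAND (W NAND X)))))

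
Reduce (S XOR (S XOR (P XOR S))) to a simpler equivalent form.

By XOR self-cancellation ((E XOR v) XOR v = E):
= (P XOR S)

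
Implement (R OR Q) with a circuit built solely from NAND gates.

((R NAND R) NAND (Q NAND Q))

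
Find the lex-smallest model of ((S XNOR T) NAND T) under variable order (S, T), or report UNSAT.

S=0, T=0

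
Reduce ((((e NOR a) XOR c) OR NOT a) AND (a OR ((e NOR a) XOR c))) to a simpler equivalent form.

By distribution ((E OR v) AND (E OR NOT v) = E):
= ((e NOR a) XOR c)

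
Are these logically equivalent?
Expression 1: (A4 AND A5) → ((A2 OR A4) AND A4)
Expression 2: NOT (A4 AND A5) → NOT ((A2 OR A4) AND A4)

No, Inverse is not equivalent to original (counterexample: A4=1, A2=0, A5=0)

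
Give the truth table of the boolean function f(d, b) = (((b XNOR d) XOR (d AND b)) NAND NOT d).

d | b | Output
--------------
0 | 0 | 0
0 | 1 | 1
1 | 0 | 1
1 | 1 | 1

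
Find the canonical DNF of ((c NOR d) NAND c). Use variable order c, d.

(NOT c AND NOT d) OR (NOT c AND d) OR (c AND NOT d) OR (c AND d)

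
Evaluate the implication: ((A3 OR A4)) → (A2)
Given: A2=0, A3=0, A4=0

Antecedent ((A3 OR A4)) = 0; consequent (A2) = 0.
0 → 0 = 1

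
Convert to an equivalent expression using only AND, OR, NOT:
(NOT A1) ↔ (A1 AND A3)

((NOT A1) AND (A1 AND A3)) OR (A1 AND NOT (A1 AND A3))
(Biconditional = both true or both false)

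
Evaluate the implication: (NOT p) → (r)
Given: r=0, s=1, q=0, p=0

Antecedent (NOT p) = 1; consequent (r) = 0.
1 → 0 = 0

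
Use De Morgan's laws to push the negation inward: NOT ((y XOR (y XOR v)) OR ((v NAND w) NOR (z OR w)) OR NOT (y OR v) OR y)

NOT (y XOR (y XOR v)) AND NOT ((v NAND w) NOR (z OR w)) AND (y OR v) AND NOT y
De Morgan's: NOT(OR of terms) = AND of negations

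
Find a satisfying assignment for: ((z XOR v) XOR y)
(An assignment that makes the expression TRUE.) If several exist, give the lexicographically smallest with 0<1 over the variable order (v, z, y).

v=0, z=0, y=1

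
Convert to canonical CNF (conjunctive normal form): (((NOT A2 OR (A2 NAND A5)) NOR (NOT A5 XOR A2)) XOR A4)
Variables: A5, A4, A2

(A5 OR A4 OR A2) AND (A5 OR A4 OR NOT A2) AND (NOT A5 OR A4 OR A2) AND (NOT A5 OR A4 OR NOT A2)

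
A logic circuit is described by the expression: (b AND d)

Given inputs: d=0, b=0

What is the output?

Substituting: (0 AND 0)
= 0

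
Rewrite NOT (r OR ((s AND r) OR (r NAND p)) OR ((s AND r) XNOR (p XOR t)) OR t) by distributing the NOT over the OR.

NOT r AND NOT ((s AND r) OR (r NAND p)) AND NOT ((s AND r) XNOR (p XOR t)) AND NOT t
De Morgan's: NOT(OR of terms) = AND of negations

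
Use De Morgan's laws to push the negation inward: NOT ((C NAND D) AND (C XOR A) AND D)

NOT (C NAND D) OR NOT (C XOR A) OR NOT D
De Morgan's: NOT(AND of terms) = OR of negations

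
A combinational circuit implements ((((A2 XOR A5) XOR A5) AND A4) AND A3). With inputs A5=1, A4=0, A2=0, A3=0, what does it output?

Substituting: ((((0 XOR 1) XOR 1) AND 0) AND 0)
= 0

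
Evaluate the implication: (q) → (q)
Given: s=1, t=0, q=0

Antecedent (q) = 0; consequent (q) = 0.
0 → 0 = 1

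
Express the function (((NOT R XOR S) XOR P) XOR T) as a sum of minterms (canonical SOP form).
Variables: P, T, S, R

Σm(0, 3, 5, 6, 9, 10, 12, 15) = (NOT P AND NOT T AND NOT S AND NOT R) OR (NOT P AND NOT T AND S AND R) OR (NOT P AND T AND NOT S AND R) OR (NOT P AND T AND S AND NOT R) OR (P AND NOT T AND NOT S AND R) OR (P AND NOT T AND S AND NOT R) OR (P AND T AND NOT S AND NOT R) OR (P AND T AND S AND R)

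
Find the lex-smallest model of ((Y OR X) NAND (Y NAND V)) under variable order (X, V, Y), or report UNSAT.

X=0, V=0, Y=0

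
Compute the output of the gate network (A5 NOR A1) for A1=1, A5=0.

Substituting: (0 NOR 1)
= 0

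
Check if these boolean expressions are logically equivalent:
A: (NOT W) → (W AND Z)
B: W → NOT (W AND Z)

No, Inverse is not equivalent to original (counterexample: W=0, Z=0)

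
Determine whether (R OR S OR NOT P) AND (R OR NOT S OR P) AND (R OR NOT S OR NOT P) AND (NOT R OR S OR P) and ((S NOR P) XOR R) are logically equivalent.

Yes, they are equivalent — the two output columns agree on all 8 assignments:
R | S | P | Expression 1 | Expression 2
---------------------------------------
0 | 0 | 0 | 1 | 1
0 | 0 | 1 | 0 | 0
0 | 1 | 0 | 0 | 0
0 | 1 | 1 | 0 | 0
1 | 0 | 0 | 0 | 0
1 | 0 | 1 | 1 | 1
1 | 1 | 0 | 1 | 1
1 | 1 | 1 | 1 | 1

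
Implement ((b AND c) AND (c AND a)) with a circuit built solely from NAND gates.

((((b NAND c) NAND (b NAND c)) NAND ((c NAND a) NAND (c NAND a))) NAND (((b NAND c) NAND (b NAND c)) NAND ((c NAND a) NAND (c NAND a))))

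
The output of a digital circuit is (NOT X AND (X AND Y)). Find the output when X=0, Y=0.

Substituting: (NOT 0 AND (0 AND 0))
= 0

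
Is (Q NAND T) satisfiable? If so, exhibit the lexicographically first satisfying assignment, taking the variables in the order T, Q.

T=0, Q=0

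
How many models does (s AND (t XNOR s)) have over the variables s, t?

Satisfying assignments: (1,1)
Count: 1 out of 4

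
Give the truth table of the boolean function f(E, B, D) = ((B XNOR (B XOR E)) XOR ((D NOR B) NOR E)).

E | B | D | Output
------------------
0 | 0 | 0 | 1
0 | 0 | 1 | 0
0 | 1 | 0 | 0
0 | 1 | 1 | 0
1 | 0 | 0 | 0
1 | 0 | 1 | 0
1 | 1 | 0 | 0
1 | 1 | 1 | 0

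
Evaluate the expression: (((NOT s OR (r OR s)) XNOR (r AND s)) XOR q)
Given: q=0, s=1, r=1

Substituting: (((NOT 1 OR (1 OR 1)) XNOR (1 AND 1)) XOR 0)
= 1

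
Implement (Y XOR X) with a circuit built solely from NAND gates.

((Y NAND (Y NAND X)) NAND (X NAND (Y NAND X)))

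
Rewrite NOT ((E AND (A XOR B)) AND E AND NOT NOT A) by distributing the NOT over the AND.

NOT (E AND (A XOR B)) OR NOT E OR NOT A
De Morgan's: NOT(AND of terms) = OR of negations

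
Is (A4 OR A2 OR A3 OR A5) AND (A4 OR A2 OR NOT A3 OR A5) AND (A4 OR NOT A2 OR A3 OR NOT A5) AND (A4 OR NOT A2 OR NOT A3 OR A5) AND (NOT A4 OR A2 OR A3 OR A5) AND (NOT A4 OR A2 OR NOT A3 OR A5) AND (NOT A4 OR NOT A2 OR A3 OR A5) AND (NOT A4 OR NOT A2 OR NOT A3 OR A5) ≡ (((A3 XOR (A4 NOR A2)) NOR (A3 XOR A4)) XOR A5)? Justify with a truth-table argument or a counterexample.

Yes, they are equivalent — the two output columns agree on all 16 assignments:
A4 | A2 | A3 | A5 | Expression 1 | Expression 2
-----------------------------------------------
0 | 0 | 0 | 0 | 0 | 0
0 | 0 | 0 | 1 | 1 | 1
0 | 0 | 1 | 0 | 0 | 0
0 | 0 | 1 | 1 | 1 | 1
0 | 1 | 0 | 0 | 1 | 1
0 | 1 | 0 | 1 | 0 | 0
0 | 1 | 1 | 0 | 0 | 0
0 | 1 | 1 | 1 | 1 | 1
1 | 0 | 0 | 0 | 0 | 0
1 | 0 | 0 | 1 | 1 | 1
1 | 0 | 1 | 0 | 0 | 0
1 | 0 | 1 | 1 | 1 | 1
1 | 1 | 0 | 0 | 0 | 0
1 | 1 | 0 | 1 | 1 | 1
1 | 1 | 1 | 0 | 0 | 0
1 | 1 | 1 | 1 | 1 | 1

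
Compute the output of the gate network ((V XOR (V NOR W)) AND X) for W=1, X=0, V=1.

Substituting: ((1 XOR (1 NOR 1)) AND 0)
= 0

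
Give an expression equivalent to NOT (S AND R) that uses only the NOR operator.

(((S NOR S) NOR (R NOR R)) NOR ((S NOR S) NOR (R NOR R)))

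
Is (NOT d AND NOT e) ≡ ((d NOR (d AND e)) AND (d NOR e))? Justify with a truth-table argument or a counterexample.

Yes, they are equivalent — the two output columns agree on all 4 assignments:
d | e | Expression 1 | Expression 2
-----------------------------------
0 | 0 | 1 | 1
0 | 1 | 0 | 0
1 | 0 | 0 | 0
1 | 1 | 0 | 0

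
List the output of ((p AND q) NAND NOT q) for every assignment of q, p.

q | p | Output
--------------
0 | 0 | 1
0 | 1 | 1
1 | 0 | 1
1 | 1 | 1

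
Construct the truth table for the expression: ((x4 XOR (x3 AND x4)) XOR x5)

x4 | x3 | x5 | Output
---------------------
0 | 0 | 0 | 0
0 | 0 | 1 | 1
0 | 1 | 0 | 0
0 | 1 | 1 | 1
1 | 0 | 0 | 1
1 | 0 | 1 | 0
1 | 1 | 0 | 0
1 | 1 | 1 | 1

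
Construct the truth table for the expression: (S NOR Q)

S | Q | Output
--------------
0 | 0 | 1
0 | 1 | 0
1 | 0 | 0
1 | 1 | 0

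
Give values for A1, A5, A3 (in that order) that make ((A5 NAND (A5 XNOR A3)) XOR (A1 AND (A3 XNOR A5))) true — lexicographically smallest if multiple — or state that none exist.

A1=0, A5=0, A3=0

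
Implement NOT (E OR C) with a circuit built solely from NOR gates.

(((E NOR C) NOR (E NOR C)) NOR ((E NOR C) NOR (E NOR C)))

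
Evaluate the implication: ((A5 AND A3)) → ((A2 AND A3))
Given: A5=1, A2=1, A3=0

Antecedent ((A5 AND A3)) = 0; consequent ((A2 AND A3)) = 0.
0 → 0 = 1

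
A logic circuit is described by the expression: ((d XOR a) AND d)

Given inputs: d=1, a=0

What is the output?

Substituting: ((1 XOR 0) AND 1)
= 1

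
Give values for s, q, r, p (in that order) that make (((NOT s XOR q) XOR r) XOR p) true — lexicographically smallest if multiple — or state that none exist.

s=0, q=0, r=0, p=0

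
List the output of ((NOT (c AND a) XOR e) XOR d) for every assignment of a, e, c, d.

a | e | c | d | Output
----------------------
0 | 0 | 0 | 0 | 1
0 | 0 | 0 | 1 | 0
0 | 0 | 1 | 0 | 1
0 | 0 | 1 | 1 | 0
0 | 1 | 0 | 0 | 0
0 | 1 | 0 | 1 | 1
0 | 1 | 1 | 0 | 0
0 | 1 | 1 | 1 | 1
1 | 0 | 0 | 0 | 1
1 | 0 | 0 | 1 | 0
1 | 0 | 1 | 0 | 0
1 | 0 | 1 | 1 | 1
1 | 1 | 0 | 0 | 0
1 | 1 | 0 | 1 | 1
1 | 1 | 1 | 0 | 1
1 | 1 | 1 | 1 | 0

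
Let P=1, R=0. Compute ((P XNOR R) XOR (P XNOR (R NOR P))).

Substituting: ((1 XNOR 0) XOR (1 XNOR (0 NOR 1)))
= 0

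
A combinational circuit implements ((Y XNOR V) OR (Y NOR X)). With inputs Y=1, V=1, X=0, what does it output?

Substituting: ((1 XNOR 1) OR (1 NOR 0))
= 1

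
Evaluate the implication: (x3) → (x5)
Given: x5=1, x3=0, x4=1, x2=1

Antecedent (x3) = 0; consequent (x5) = 1.
0 → 1 = 1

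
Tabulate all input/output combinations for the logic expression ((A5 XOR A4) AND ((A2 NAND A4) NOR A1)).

A5 | A2 | A4 | A1 | Output
--------------------------
0 | 0 | 0 | 0 | 0
0 | 0 | 0 | 1 | 0
0 | 0 | 1 | 0 | 0
0 | 0 | 1 | 1 | 0
0 | 1 | 0 | 0 | 0
0 | 1 | 0 | 1 | 0
0 | 1 | 1 | 0 | 1
0 | 1 | 1 | 1 | 0
1 | 0 | 0 | 0 | 0
1 | 0 | 0 | 1 | 0
1 | 0 | 1 | 0 | 0
1 | 0 | 1 | 1 | 0
1 | 1 | 0 | 0 | 0
1 | 1 | 0 | 1 | 0
1 | 1 | 1 | 0 | 0
1 | 1 | 1 | 1 | 0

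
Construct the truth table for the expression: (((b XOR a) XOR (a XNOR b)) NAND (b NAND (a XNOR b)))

b | a | Output
--------------
0 | 0 | 0
0 | 1 | 0
1 | 0 | 0
1 | 1 | 1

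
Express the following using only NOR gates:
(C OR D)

((C NOR D) NOR (C NOR D))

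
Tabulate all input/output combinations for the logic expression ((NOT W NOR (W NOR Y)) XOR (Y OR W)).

W | Y | Output
--------------
0 | 0 | 0
0 | 1 | 1
1 | 0 | 0
1 | 1 | 0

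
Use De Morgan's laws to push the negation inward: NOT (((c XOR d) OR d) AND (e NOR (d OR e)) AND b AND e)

NOT ((c XOR d) OR d) OR NOT (e NOR (d OR e)) OR NOT b OR NOT e
De Morgan's: NOT(AND of terms) = OR of negations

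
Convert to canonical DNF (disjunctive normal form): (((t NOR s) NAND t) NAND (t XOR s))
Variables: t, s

(NOT t AND NOT s) OR (t AND s)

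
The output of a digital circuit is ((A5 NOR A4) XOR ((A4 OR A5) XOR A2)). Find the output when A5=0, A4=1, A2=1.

Substituting: ((0 NOR 1) XOR ((1 OR 0) XOR 1))
= 0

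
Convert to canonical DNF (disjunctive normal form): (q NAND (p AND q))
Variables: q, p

(NOT q AND NOT p) OR (NOT q AND p) OR (q AND NOT p)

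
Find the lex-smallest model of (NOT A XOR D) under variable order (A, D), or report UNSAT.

A=0, D=0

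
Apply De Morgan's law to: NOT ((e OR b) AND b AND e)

NOT (e OR b) OR NOT b OR NOT e
De Morgan's: NOT(AND of terms) = OR of negations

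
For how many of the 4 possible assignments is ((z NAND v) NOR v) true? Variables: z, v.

No assignment satisfies the expression.
Count: 0 out of 4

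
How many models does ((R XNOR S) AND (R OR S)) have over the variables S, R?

Satisfying assignments: (1,1)
Count: 1 out of 4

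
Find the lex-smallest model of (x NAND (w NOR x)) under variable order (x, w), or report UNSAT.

x=0, w=0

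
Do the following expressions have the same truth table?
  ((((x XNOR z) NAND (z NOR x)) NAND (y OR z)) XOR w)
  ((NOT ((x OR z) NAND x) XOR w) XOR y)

No. Counterexample: with w=0, z=0, x=0, y=0, Expression 1 = 1 but Expression 2 = 0.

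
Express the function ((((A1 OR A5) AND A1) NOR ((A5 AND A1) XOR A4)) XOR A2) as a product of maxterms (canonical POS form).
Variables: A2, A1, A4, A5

ΠM(2, 3, 4, 5, 6, 7, 8, 9) = (A2 OR A1 OR NOT A4 OR A5) AND (A2 OR A1 OR NOT A4 OR NOT A5) AND (A2 OR NOT A1 OR A4 OR A5) AND (A2 OR NOT A1 OR A4 OR NOT A5) AND (A2 OR NOT A1 OR NOT A4 OR A5) AND (A2 OR NOT A1 OR NOT A4 OR NOT A5) AND (NOT A2 OR A1 OR A4 OR A5) AND (NOT A2 OR A1 OR A4 OR NOT A5)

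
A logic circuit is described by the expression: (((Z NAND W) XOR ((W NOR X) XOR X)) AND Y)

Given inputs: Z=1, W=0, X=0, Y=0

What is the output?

Substituting: (((1 NAND 0) XOR ((0 NOR 0) XOR 0)) AND 0)
= 0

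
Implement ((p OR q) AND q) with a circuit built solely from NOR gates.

((((p NOR q) NOR (p NOR q)) NOR ((p NOR q) NOR (p NOR q))) NOR (q NOR q))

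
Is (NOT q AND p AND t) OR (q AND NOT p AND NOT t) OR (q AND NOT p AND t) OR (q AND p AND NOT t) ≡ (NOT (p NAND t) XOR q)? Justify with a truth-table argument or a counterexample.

Yes, they are equivalent — the two output columns agree on all 8 assignments:
q | p | t | Expression 1 | Expression 2
---------------------------------------
0 | 0 | 0 | 0 | 0
0 | 0 | 1 | 0 | 0
0 | 1 | 0 | 0 | 0
0 | 1 | 1 | 1 | 1
1 | 0 | 0 | 1 | 1
1 | 0 | 1 | 1 | 1
1 | 1 | 0 | 1 | 1
1 | 1 | 1 | 0 | 0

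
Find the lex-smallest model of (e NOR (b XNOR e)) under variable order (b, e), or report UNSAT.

b=1, e=0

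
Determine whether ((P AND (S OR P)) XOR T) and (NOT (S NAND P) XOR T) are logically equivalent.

No. Counterexample: with S=0, T=0, P=1, Expression 1 = 1 but Expression 2 = 0.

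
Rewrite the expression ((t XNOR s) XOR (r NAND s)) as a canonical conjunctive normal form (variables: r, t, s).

(r OR t OR s) AND (r OR NOT t OR NOT s) AND (NOT r OR t OR s) AND (NOT r OR t OR NOT s)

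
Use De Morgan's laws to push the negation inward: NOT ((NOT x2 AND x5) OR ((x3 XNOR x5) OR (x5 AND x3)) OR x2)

NOT (NOT x2 AND x5) AND NOT ((x3 XNOR x5) OR (x5 AND x3)) AND NOT x2
De Morgan's: NOT(OR of terms) = AND of negations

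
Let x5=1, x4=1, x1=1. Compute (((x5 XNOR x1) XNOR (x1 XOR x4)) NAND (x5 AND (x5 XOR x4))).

Substituting: (((1 XNOR 1) XNOR (1 XOR 1)) NAND (1 AND (1 XOR 1)))
= 1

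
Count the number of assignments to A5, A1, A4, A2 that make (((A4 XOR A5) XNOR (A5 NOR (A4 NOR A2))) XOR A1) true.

Satisfying assignments: (0,0,0,0), (0,0,1,0), (0,0,1,1), (0,1,0,1), (1,0,1,0), (1,0,1,1), (1,1,0,0), (1,1,0,1)
Count: 8 out of 16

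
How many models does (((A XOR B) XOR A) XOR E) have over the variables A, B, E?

Satisfying assignments: (0,0,1), (0,1,0), (1,0,1), (1,1,0)
Count: 4 out of 8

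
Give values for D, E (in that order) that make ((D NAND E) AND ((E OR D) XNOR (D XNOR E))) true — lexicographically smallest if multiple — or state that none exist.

UNSATISFIABLE - no assignment makes this expression true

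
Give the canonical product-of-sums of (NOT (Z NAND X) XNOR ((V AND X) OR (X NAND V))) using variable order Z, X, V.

ΠM(0, 1, 2, 3, 4, 5) = (Z OR X OR V) AND (Z OR X OR NOT V) AND (Z OR NOT X OR V) AND (Z OR NOT X OR NOT V) AND (NOT Z OR X OR V) AND (NOT Z OR X OR NOT V)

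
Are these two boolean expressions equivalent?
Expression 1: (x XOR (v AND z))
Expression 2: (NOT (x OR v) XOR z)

No. Counterexample: with x=0, v=0, z=0, Expression 1 = 0 but Expression 2 = 1.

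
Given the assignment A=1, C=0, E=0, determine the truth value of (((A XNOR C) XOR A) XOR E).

Substituting: (((1 XNOR 0) XOR 1) XOR 0)
= 1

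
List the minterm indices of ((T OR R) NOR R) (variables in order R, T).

Σm(0) = (NOT R AND NOT T)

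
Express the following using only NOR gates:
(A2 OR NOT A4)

((A2 NOR (A4 NOR A4)) NOR (A2 NOR (A4 NOR A4)))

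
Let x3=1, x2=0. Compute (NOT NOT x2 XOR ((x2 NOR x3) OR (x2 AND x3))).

Substituting: (NOT NOT 0 XOR ((0 NOR 1) OR (0 AND 1)))
= 0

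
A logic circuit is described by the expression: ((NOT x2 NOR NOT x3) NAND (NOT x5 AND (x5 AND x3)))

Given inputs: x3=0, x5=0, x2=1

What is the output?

Substituting: ((NOT 1 NOR NOT 0) NAND (NOT 0 AND (0 AND 0)))
= 1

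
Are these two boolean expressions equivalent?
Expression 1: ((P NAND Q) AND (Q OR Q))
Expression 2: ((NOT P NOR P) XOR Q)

No. Counterexample: with P=1, Q=1, Expression 1 = 0 but Expression 2 = 1.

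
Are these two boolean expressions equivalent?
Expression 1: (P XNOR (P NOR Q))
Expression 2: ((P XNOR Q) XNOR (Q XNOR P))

No. Counterexample: with P=0, Q=0, Expression 1 = 0 but Expression 2 = 1.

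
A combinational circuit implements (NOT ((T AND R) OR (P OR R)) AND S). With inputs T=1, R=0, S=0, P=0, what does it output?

Substituting: (NOT ((1 AND 0) OR (0 OR 0)) AND 0)
= 0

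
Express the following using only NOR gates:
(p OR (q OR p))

((p NOR ((q NOR p) NOR (q NOR p))) NOR (p NOR ((q NOR p) NOR (q NOR p))))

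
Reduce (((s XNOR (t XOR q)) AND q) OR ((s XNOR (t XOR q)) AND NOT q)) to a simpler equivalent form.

By distribution ((E AND v) OR (E AND NOT v) = E):
= (s XNOR (t XOR q))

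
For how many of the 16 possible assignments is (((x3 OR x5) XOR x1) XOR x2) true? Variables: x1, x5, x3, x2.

Satisfying assignments: (0,0,0,1), (0,0,1,0), (0,1,0,0), (0,1,1,0), (1,0,0,0), (1,0,1,1), (1,1,0,1), (1,1,1,1)
Count: 8 out of 16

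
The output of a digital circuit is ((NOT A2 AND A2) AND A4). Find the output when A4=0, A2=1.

Substituting: ((NOT 1 AND 1) AND 0)
= 0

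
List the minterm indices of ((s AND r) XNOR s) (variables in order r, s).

Σm(0, 2, 3) = (NOT r AND NOT s) OR (r AND NOT s) OR (r AND s)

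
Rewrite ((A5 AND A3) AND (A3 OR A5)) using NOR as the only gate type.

((((A5 NOR A5) NOR (A3 NOR A3)) NOR ((A5 NOR A5) NOR (A3 NOR A3))) NOR (((A3 NOR A5) NOR (A3 NOR A5)) NOR ((A3 NOR A5) NOR (A3 NOR A5))))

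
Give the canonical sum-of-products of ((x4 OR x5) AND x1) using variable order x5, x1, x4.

Σm(3, 6, 7) = (NOT x5 AND x1 AND x4) OR (x5 AND x1 AND NOT x4) OR (x5 AND x1 AND x4)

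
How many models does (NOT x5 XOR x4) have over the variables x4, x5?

Satisfying assignments: (0,0), (1,1)
Count: 2 out of 4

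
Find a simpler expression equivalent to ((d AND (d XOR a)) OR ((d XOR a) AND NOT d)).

By distribution ((E AND v) OR (E AND NOT v) = E):
= (d XOR a)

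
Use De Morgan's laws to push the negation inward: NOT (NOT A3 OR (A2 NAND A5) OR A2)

A3 AND NOT (A2 NAND A5) AND NOT A2
De Morgan's: NOT(OR of terms) = AND of negations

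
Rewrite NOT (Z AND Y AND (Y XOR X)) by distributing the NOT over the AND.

NOT Z OR NOT Y OR NOT (Y XOR X)
De Morgan's: NOT(AND of terms) = OR of negations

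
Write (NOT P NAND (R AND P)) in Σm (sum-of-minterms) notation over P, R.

Σm(0, 1, 2, 3) = (NOT P AND NOT R) OR (NOT P AND R) OR (P AND NOT R) OR (P AND R)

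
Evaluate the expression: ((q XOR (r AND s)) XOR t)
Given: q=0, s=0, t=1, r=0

Substituting: ((0 XOR (0 AND 0)) XOR 1)
= 1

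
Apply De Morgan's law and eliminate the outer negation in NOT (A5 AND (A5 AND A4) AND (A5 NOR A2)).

NOT A5 OR NOT (A5 AND A4) OR NOT (A5 NOR A2)
De Morgan's: NOT(AND of terms) = OR of negations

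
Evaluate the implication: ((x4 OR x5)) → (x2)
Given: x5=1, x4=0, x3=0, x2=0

Antecedent ((x4 OR x5)) = 1; consequent (x2) = 0.
1 → 0 = 0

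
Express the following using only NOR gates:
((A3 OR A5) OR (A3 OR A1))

((((A3 NOR A5) NOR (A3 NOR A5)) NOR ((A3 NOR A1) NOR (A3 NOR A1))) NOR (((A3 NOR A5) NOR (A3 NOR A5)) NOR ((A3 NOR A1) NOR (A3 NOR A1))))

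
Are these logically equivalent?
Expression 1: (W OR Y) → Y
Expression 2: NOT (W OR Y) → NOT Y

No, Inverse is not equivalent to original (counterexample: W=1, Y=0)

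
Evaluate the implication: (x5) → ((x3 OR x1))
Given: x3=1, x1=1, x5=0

Antecedent (x5) = 0; consequent ((x3 OR x1)) = 1.
0 → 1 = 1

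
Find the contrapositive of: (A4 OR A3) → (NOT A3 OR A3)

Contrapositive: NOT (NOT A3 OR A3) → NOT (A4 OR A3)
Note: A statement and its contrapositive are logically equivalent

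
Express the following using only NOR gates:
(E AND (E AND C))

((E NOR E) NOR (((E NOR E) NOR (C NOR C)) NOR ((E NOR E) NOR (C NOR C))))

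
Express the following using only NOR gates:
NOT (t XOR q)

(((((t NOR q) NOR (t NOR q)) NOR ((t NOR q) NOR (t NOR q))) NOR ((((t NOR t) NOR (q NOR q)) NOR ((t NOR t) NOR (q NOR q))) NOR (((t NOR t) NOR (q NOR q)) NOR ((t NOR t) NOR (q NOR q))))) NOR ((((t NOR q) NOR (t NOR q)) NOR ((t NOR q) NOR (t NOR q))) NOR ((((t NOR t) NOR (q NOR q)) NOR ((t NOR t) NOR (q NOR q))) NOR (((t NOR t) NOR (q NOR q)) NOR ((t NOR t) NOR (q NOR q))))))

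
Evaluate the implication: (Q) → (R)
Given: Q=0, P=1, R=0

Antecedent (Q) = 0; consequent (R) = 0.
0 → 0 = 1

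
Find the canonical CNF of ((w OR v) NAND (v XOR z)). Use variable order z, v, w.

(z OR NOT v OR w) AND (z OR NOT v OR NOT w) AND (NOT z OR v OR NOT w)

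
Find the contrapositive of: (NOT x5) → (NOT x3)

Contrapositive: x3 → x5
Note: A statement and its contrapositive are logically equivalent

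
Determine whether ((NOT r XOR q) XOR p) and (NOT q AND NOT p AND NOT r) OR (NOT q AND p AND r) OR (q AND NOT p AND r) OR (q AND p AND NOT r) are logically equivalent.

Yes, they are equivalent — the two output columns agree on all 8 assignments:
q | p | r | Expression 1 | Expression 2
---------------------------------------
0 | 0 | 0 | 1 | 1
0 | 0 | 1 | 0 | 0
0 | 1 | 0 | 0 | 0
0 | 1 | 1 | 1 | 1
1 | 0 | 0 | 0 | 0
1 | 0 | 1 | 1 | 1
1 | 1 | 0 | 1 | 1
1 | 1 | 1 | 0 | 0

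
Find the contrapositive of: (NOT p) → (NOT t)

Contrapositive: t → p
Note: A statement and its contrapositive are logically equivalent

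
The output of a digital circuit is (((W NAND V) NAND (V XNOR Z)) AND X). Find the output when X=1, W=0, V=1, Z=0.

Substituting: (((0 NAND 1) NAND (1 XNOR 0)) AND 1)
= 1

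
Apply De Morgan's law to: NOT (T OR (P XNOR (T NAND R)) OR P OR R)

NOT T AND NOT (P XNOR (T NAND R)) AND NOT P AND NOT R
De Morgan's: NOT(OR of terms) = AND of negations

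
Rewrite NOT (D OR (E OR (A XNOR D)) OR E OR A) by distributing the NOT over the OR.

NOT D AND NOT (E OR (A XNOR D)) AND NOT E AND NOT A
De Morgan's: NOT(OR of terms) = AND of negations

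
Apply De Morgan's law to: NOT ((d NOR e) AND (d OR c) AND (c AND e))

NOT (d NOR e) OR NOT (d OR c) OR NOT (c AND e)
De Morgan's: NOT(AND of terms) = OR of negations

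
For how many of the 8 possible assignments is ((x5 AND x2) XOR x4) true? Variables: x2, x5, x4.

Satisfying assignments: (0,0,1), (0,1,1), (1,0,1), (1,1,0)
Count: 4 out of 8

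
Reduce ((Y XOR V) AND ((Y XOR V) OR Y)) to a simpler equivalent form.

By absorption (E AND (E OR v) = E):
= (Y XOR V)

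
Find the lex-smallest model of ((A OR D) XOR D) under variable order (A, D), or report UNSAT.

A=1, D=0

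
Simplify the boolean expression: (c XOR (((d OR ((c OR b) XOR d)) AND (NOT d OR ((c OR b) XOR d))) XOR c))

By XOR self-cancellation ((E XOR v) XOR v = E) then distribution ((E OR v) AND (E OR NOT v) = E):
= ((c OR b) XOR d)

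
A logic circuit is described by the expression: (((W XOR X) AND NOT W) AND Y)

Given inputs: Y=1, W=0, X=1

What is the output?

Substituting: (((0 XOR 1) AND NOT 0) AND 1)
= 1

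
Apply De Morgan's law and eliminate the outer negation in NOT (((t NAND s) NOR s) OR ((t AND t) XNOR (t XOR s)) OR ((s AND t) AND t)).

NOT ((t NAND s) NOR s) AND NOT ((t AND t) XNOR (t XOR s)) AND NOT ((s AND t) AND t)
De Morgan's: NOT(OR of terms) = AND of negations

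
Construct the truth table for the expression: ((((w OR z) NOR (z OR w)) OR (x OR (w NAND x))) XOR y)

x | z | w | y | Output
----------------------
0 | 0 | 0 | 0 | 1
0 | 0 | 0 | 1 | 0
0 | 0 | 1 | 0 | 1
0 | 0 | 1 | 1 | 0
0 | 1 | 0 | 0 | 1
0 | 1 | 0 | 1 | 0
0 | 1 | 1 | 0 | 1
0 | 1 | 1 | 1 | 0
1 | 0 | 0 | 0 | 1
1 | 0 | 0 | 1 | 0
1 | 0 | 1 | 0 | 1
1 | 0 | 1 | 1 | 0
1 | 1 | 0 | 0 | 1
1 | 1 | 0 | 1 | 0
1 | 1 | 1 | 0 | 1
1 | 1 | 1 | 1 | 0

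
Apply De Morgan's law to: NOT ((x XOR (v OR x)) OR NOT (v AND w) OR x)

NOT (x XOR (v OR x)) AND (v AND w) AND NOT x
De Morgan's: NOT(OR of terms) = AND of negations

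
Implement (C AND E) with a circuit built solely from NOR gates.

((C NOR C) NOR (E NOR E))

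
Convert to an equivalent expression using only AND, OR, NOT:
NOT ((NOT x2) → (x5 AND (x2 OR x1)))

(NOT x2) AND NOT (x5 AND (x2 OR x1))
(Negated implication: NOT(A → B) = A AND NOT B)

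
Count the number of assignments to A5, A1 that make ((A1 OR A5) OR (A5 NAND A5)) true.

Satisfying assignments: (0,0), (0,1), (1,0), (1,1)
Count: 4 out of 4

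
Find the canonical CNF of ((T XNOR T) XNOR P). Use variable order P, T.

(P OR T) AND (P OR NOT T)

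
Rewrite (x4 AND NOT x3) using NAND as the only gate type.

((x4 NAND (x3 NAND x3)) NAND (x4 NAND (x3 NAND x3)))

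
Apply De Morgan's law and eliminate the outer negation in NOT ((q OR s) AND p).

NOT (q OR s) OR NOT p
De Morgan's: NOT(AND of terms) = OR of negations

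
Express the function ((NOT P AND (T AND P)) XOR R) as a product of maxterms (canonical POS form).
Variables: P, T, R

ΠM(0, 2, 4, 6) = (P OR T OR R) AND (P OR NOT T OR R) AND (NOT P OR T OR R) AND (NOT P OR NOT T OR R)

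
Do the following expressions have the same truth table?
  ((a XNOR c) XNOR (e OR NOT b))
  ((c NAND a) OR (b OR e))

No. Counterexample: with a=0, c=0, e=0, b=1, Expression 1 = 0 but Expression 2 = 1.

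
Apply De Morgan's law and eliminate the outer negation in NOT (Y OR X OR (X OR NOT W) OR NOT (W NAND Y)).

NOT Y AND NOT X AND NOT (X OR NOT W) AND (W NAND Y)
De Morgan's: NOT(OR of terms) = AND of negations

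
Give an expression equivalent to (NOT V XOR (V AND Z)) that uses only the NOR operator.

(((((V NOR V) NOR ((V NOR V) NOR (Z NOR Z))) NOR ((V NOR V) NOR ((V NOR V) NOR (Z NOR Z)))) NOR (((V NOR V) NOR ((V NOR V) NOR (Z NOR Z))) NOR ((V NOR V) NOR ((V NOR V) NOR (Z NOR Z))))) NOR (((((V NOR V) NOR (V NOR V)) NOR (((V NOR V) NOR (Z NOR Z)) NOR ((V NOR V) NOR (Z NOR Z)))) NOR (((V NOR V) NOR (V NOR V)) NOR (((V NOR V) NOR (Z NOR Z)) NOR ((V NOR V) NOR (Z NOR Z))))) NOR ((((V NOR V) NOR (V NOR V)) NOR (((V NOR V) NOR (Z NOR Z)) NOR ((V NOR V) NOR (Z NOR Z)))) NOR (((V NOR V) NOR (V NOR V)) NOR (((V NOR V) NOR (Z NOR Z)) NOR ((V NOR V) NOR (Z NOR Z)))))))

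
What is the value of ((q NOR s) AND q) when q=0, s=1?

Substituting: ((0 NOR 1) AND 0)
= 0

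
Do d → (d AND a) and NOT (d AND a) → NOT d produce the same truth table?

Yes, Contrapositive is always equivalent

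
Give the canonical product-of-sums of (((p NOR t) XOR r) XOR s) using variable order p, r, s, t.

ΠM(1, 2, 4, 7, 8, 9, 14, 15) = (p OR r OR s OR NOT t) AND (p OR r OR NOT s OR t) AND (p OR NOT r OR s OR t) AND (p OR NOT r OR NOT s OR NOT t) AND (NOT p OR r OR s OR t) AND (NOT p OR r OR s OR NOT t) AND (NOT p OR NOT r OR NOT s OR t) AND (NOT p OR NOT r OR NOT s OR NOT t)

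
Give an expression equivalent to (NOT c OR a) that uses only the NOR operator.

(((c NOR c) NOR a) NOR ((c NOR c) NOR a))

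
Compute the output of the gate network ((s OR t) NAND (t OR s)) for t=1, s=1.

Substituting: ((1 OR 1) NAND (1 OR 1))
= 0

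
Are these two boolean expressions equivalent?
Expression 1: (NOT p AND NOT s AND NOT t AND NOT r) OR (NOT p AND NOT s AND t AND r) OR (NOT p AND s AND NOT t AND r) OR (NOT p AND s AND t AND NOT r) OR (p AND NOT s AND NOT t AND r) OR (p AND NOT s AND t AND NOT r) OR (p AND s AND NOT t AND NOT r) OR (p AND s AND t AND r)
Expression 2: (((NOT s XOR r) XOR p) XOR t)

Yes, they are equivalent — the two output columns agree on all 16 assignments:
p | s | t | r | Expression 1 | Expression 2
-------------------------------------------
0 | 0 | 0 | 0 | 1 | 1
0 | 0 | 0 | 1 | 0 | 0
0 | 0 | 1 | 0 | 0 | 0
0 | 0 | 1 | 1 | 1 | 1
0 | 1 | 0 | 0 | 0 | 0
0 | 1 | 0 | 1 | 1 | 1
0 | 1 | 1 | 0 | 1 | 1
0 | 1 | 1 | 1 | 0 | 0
1 | 0 | 0 | 0 | 0 | 0
1 | 0 | 0 | 1 | 1 | 1
1 | 0 | 1 | 0 | 1 | 1
1 | 0 | 1 | 1 | 0 | 0
1 | 1 | 0 | 0 | 1 | 1
1 | 1 | 0 | 1 | 0 | 0
1 | 1 | 1 | 0 | 0 | 0
1 | 1 | 1 | 1 | 1 | 1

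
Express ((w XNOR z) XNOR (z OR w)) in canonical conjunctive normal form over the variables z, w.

(z OR w) AND (z OR NOT w) AND (NOT z OR w)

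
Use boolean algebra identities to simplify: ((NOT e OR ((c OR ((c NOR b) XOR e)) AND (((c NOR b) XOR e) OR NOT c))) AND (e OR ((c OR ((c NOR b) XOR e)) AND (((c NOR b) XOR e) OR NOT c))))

By distribution ((E OR v) AND (E OR NOT v) = E) then distribution ((E OR v) AND (E OR NOT v) = E):
= ((c NOR b) XOR e)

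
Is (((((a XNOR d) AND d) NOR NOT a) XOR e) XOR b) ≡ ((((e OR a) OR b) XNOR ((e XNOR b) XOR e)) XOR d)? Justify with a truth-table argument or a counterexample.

No. Counterexample: with a=0, d=0, e=0, b=1, Expression 1 = 1 but Expression 2 = 0.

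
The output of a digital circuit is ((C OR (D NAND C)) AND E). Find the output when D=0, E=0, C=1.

Substituting: ((1 OR (0 NAND 1)) AND 0)
= 0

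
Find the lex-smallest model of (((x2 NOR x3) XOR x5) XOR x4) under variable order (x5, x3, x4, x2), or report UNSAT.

x5=0, x3=0, x4=0, x2=0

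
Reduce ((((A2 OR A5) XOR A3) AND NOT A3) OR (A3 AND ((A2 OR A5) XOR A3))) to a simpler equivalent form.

By distribution ((E AND v) OR (E AND NOT v) = E):
= ((A2 OR A5) XOR A3)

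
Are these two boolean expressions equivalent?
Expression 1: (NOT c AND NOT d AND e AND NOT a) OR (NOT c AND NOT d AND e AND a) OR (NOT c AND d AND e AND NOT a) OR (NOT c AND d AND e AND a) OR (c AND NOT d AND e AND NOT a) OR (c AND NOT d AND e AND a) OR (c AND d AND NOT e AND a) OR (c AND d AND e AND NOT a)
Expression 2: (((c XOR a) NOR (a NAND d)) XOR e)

Yes, they are equivalent — the two output columns agree on all 16 assignments:
c | d | e | a | Expression 1 | Expression 2
-------------------------------------------
0 | 0 | 0 | 0 | 0 | 0
0 | 0 | 0 | 1 | 0 | 0
0 | 0 | 1 | 0 | 1 | 1
0 | 0 | 1 | 1 | 1 | 1
0 | 1 | 0 | 0 | 0 | 0
0 | 1 | 0 | 1 | 0 | 0
0 | 1 | 1 | 0 | 1 | 1
0 | 1 | 1 | 1 | 1 | 1
1 | 0 | 0 | 0 | 0 | 0
1 | 0 | 0 | 1 | 0 | 0
1 | 0 | 1 | 0 | 1 | 1
1 | 0 | 1 | 1 | 1 | 1
1 | 1 | 0 | 0 | 0 | 0
1 | 1 | 0 | 1 | 1 | 1
1 | 1 | 1 | 0 | 1 | 1
1 | 1 | 1 | 1 | 0 | 0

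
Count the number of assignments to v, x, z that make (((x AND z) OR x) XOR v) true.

Satisfying assignments: (0,1,0), (0,1,1), (1,0,0), (1,0,1)
Count: 4 out of 8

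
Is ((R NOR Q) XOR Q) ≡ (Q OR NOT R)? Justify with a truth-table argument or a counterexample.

Yes, they are equivalent — the two output columns agree on all 4 assignments:
Q | R | Expression 1 | Expression 2
-----------------------------------
0 | 0 | 1 | 1
0 | 1 | 0 | 0
1 | 0 | 1 | 1
1 | 1 | 1 | 1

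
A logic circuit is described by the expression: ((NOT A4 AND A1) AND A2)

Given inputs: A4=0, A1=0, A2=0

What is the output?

Substituting: ((NOT 0 AND 0) AND 0)
= 0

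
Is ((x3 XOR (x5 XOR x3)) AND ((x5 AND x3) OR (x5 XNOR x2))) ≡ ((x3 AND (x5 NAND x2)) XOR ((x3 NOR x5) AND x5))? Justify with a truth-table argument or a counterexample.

No. Counterexample: with x2=0, x5=0, x3=1, Expression 1 = 0 but Expression 2 = 1.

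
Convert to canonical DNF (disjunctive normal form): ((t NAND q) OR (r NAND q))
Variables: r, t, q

(NOT r AND NOT t AND NOT q) OR (NOT r AND NOT t AND q) OR (NOT r AND t AND NOT q) OR (NOT r AND t AND q) OR (r AND NOT t AND NOT q) OR (r AND NOT t AND q) OR (r AND t AND NOT q)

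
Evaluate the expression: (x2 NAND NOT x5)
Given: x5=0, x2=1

Substituting: (1 NAND NOT 0)
= 0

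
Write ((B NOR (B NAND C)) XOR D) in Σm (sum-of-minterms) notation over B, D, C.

Σm(2, 3, 6, 7) = (NOT B AND D AND NOT C) OR (NOT B AND D AND C) OR (B AND D AND NOT C) OR (B AND D AND C)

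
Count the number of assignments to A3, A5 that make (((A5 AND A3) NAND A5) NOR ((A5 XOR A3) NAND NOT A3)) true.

No assignment satisfies the expression.
Count: 0 out of 4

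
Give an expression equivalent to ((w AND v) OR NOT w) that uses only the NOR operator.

((((w NOR w) NOR (v NOR v)) NOR (w NOR w)) NOR (((w NOR w) NOR (v NOR v)) NOR (w NOR w)))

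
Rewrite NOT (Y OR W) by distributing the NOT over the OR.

NOT Y AND NOT W
De Morgan's: NOT(OR of terms) = AND of negations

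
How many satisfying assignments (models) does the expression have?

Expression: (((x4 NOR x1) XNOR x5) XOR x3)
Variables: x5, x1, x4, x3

Satisfying assignments: (0,0,0,1), (0,0,1,0), (0,1,0,0), (0,1,1,0), (1,0,0,0), (1,0,1,1), (1,1,0,1), (1,1,1,1)
Count: 8 out of 16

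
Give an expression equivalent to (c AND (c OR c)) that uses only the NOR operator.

((c NOR c) NOR (((c NOR c) NOR (c NOR c)) NOR ((c NOR c) NOR (c NOR c))))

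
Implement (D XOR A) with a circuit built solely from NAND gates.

((D NAND (D NAND A)) NAND (A NAND (D NAND A)))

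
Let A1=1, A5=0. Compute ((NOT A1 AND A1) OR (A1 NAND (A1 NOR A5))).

Substituting: ((NOT 1 AND 1) OR (1 NAND (1 NOR 0)))
= 1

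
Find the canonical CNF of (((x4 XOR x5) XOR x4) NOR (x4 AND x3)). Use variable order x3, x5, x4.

(x3 OR NOT x5 OR x4) AND (x3 OR NOT x5 OR NOT x4) AND (NOT x3 OR x5 OR NOT x4) AND (NOT x3 OR NOT x5 OR x4) AND (NOT x3 OR NOT x5 OR NOT x4)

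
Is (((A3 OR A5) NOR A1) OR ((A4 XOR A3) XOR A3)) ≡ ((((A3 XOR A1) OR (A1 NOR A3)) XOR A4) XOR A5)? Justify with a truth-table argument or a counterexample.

No. Counterexample: with A4=0, A5=0, A1=0, A3=1, Expression 1 = 0 but Expression 2 = 1.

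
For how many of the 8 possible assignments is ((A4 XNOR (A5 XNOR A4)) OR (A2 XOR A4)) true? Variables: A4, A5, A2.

Satisfying assignments: (0,0,1), (0,1,0), (0,1,1), (1,0,0), (1,1,0), (1,1,1)
Count: 6 out of 8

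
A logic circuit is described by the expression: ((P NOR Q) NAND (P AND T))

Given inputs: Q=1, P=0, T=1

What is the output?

Substituting: ((0 NOR 1) NAND (0 AND 1))
= 1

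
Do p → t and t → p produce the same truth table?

No, Converse is not equivalent to original (counterexample: p=0, t=1, q=0)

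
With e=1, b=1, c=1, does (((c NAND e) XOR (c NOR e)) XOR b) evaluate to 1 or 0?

Substituting: (((1 NAND 1) XOR (1 NOR 1)) XOR 1)
= 1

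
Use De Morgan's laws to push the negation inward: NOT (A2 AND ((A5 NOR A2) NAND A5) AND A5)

NOT A2 OR NOT ((A5 NOR A2) NAND A5) OR NOT A5
De Morgan's: NOT(AND of terms) = OR of negations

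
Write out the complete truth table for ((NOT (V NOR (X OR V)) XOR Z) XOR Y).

Z | X | Y | V | Output
----------------------
0 | 0 | 0 | 0 | 0
0 | 0 | 0 | 1 | 1
0 | 0 | 1 | 0 | 1
0 | 0 | 1 | 1 | 0
0 | 1 | 0 | 0 | 1
0 | 1 | 0 | 1 | 1
0 | 1 | 1 | 0 | 0
0 | 1 | 1 | 1 | 0
1 | 0 | 0 | 0 | 1
1 | 0 | 0 | 1 | 0
1 | 0 | 1 | 0 | 0
1 | 0 | 1 | 1 | 1
1 | 1 | 0 | 0 | 0
1 | 1 | 0 | 1 | 0
1 | 1 | 1 | 0 | 1
1 | 1 | 1 | 1 | 1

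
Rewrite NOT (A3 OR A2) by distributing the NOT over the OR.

NOT A3 AND NOT A2
De Morgan's: NOT(OR of terms) = AND of negations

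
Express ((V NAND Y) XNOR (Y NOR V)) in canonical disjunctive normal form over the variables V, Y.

(NOT V AND NOT Y) OR (V AND Y)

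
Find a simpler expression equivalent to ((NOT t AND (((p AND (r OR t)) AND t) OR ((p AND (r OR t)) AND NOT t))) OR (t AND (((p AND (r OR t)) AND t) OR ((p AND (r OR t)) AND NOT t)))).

By distribution ((E AND v) OR (E AND NOT v) = E) then distribution ((E AND v) OR (E AND NOT v) = E):
= (p AND (r OR t))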